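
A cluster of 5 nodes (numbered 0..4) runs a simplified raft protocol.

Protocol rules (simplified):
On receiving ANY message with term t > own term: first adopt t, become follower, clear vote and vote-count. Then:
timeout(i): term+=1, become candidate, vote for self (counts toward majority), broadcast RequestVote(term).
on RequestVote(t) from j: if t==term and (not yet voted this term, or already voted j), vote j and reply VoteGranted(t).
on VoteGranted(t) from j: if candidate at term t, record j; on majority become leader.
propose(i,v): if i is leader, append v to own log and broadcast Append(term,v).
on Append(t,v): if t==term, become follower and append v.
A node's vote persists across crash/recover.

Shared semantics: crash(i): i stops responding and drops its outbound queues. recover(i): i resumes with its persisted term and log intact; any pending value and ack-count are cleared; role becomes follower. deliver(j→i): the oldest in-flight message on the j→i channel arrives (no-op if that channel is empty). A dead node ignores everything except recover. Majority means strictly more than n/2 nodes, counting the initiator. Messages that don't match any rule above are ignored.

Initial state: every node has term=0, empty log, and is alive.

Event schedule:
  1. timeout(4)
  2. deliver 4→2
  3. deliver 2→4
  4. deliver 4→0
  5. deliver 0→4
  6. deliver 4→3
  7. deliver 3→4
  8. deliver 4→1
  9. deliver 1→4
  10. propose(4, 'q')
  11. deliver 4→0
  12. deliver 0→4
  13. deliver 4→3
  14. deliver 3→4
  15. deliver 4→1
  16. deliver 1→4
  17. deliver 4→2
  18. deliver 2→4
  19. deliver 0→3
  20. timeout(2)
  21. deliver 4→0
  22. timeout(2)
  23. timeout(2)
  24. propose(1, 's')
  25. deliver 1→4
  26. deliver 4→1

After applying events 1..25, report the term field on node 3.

e1 timeout(4): 4[cand,t=1,-]
e2 deliver 4→2: 2[foll,t=1,-]
e3 deliver 2→4: ·
e4 deliver 4→0: 0[foll,t=1,-]
e5 deliver 0→4: 4[lead,t=1,-]
e6 deliver 4→3: 3[foll,t=1,-]
e7 deliver 3→4: ·
e8 deliver 4→1: 1[foll,t=1,-]
e9 deliver 1→4: ·
e10 propose(4,'q'): 4[lead,t=1,q]
e11 deliver 4→0: 0[foll,t=1,q]
e12 deliver 0→4: ·
e13 deliver 4→3: 3[foll,t=1,q]
e14 deliver 3→4: ·
e15 deliver 4→1: 1[foll,t=1,q]
e16 deliver 1→4: ·
e17 deliver 4→2: 2[foll,t=1,q]
e18 deliver 2→4: ·
e19 deliver 0→3: ·
e20 timeout(2): 2[cand,t=2,q]
e21 deliver 4→0: ·
e22 timeout(2): 2[cand,t=3,q]
e23 timeout(2): 2[cand,t=4,q]
e24 propose(1,'s'): ·
e25 deliver 1→4: ·

1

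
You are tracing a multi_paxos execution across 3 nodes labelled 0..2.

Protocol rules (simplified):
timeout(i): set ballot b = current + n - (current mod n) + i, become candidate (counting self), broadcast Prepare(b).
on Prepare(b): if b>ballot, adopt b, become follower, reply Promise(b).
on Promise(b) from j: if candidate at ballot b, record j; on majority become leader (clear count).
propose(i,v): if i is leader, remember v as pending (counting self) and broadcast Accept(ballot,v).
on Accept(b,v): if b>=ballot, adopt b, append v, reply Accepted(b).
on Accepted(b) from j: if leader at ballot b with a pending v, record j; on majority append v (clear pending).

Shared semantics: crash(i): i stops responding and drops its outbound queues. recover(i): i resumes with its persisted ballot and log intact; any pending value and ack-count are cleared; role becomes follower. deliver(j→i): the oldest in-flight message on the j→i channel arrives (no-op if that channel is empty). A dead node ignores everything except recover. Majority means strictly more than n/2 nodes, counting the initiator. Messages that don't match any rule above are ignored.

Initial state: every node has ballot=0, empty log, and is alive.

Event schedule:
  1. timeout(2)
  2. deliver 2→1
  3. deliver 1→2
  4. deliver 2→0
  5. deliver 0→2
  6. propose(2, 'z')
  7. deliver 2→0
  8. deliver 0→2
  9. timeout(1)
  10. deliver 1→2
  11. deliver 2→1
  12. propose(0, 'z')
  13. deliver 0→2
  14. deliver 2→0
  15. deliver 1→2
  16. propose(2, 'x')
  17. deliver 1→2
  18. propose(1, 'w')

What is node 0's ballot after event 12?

5

1. timeout(2):  <2:cand b5 ->
2. deliver 2→1:  <1:foll b5 ->
3. deliver 1→2:  <2:lead b5 ->
4. deliver 2→0:  <0:foll b5 ->
5. deliver 0→2:  nop
6. propose(2,'z'):  nop
7. deliver 2→0:  <0:foll b5 z>
8. deliver 0→2:  <2:lead b5 z>
9. timeout(1):  <1:cand b7 ->
10. deliver 1→2:  <2:foll b7 z>
11. deliver 2→1:  nop
12. propose(0,'z'):  nop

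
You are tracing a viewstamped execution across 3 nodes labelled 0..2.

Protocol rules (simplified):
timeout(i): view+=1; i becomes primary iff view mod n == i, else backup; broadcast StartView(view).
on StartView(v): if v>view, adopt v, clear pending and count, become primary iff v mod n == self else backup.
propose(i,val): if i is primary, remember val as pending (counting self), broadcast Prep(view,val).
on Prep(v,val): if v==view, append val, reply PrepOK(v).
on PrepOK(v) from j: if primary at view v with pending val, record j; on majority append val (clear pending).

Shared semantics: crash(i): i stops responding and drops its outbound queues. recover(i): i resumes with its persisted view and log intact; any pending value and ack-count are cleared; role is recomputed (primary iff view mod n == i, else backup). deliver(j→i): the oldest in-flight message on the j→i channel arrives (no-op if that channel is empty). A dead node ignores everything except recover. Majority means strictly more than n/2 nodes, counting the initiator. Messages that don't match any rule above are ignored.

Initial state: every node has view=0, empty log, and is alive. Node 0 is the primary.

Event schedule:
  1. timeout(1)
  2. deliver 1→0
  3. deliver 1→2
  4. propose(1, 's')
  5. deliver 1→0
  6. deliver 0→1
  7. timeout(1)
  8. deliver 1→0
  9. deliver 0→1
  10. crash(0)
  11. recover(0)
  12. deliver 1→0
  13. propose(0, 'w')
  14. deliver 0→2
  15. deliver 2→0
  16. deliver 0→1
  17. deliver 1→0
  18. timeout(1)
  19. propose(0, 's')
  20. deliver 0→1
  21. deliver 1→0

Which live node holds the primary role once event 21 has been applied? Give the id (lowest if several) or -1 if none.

0

after 1 — timeout(1): n1:prim/v1/[-]
after 2 — deliver 1→0: n0:back/v1/[-]
after 3 — deliver 1→2: n2:back/v1/[-]
after 4 — propose(1,'s'): ·
after 5 — deliver 1→0: n0:back/v1/[s]
after 6 — deliver 0→1: n1:prim/v1/[s]
after 7 — timeout(1): n1:back/v2/[s]
after 8 — deliver 1→0: n0:back/v2/[s]
after 9 — deliver 0→1: ·
after 10 — crash(0): n0:✗back/v2/[s]
after 11 — recover(0): n0:back/v2/[s]
after 12 — deliver 1→0: ·
after 13 — propose(0,'w'): ·
after 14 — deliver 0→2: ·
after 15 — deliver 2→0: ·
after 16 — deliver 0→1: ·
after 17 — deliver 1→0: ·
after 18 — timeout(1): n1:back/v3/[s]
after 19 — propose(0,'s'): ·
after 20 — deliver 0→1: ·
after 21 — deliver 1→0: n0:prim/v3/[s]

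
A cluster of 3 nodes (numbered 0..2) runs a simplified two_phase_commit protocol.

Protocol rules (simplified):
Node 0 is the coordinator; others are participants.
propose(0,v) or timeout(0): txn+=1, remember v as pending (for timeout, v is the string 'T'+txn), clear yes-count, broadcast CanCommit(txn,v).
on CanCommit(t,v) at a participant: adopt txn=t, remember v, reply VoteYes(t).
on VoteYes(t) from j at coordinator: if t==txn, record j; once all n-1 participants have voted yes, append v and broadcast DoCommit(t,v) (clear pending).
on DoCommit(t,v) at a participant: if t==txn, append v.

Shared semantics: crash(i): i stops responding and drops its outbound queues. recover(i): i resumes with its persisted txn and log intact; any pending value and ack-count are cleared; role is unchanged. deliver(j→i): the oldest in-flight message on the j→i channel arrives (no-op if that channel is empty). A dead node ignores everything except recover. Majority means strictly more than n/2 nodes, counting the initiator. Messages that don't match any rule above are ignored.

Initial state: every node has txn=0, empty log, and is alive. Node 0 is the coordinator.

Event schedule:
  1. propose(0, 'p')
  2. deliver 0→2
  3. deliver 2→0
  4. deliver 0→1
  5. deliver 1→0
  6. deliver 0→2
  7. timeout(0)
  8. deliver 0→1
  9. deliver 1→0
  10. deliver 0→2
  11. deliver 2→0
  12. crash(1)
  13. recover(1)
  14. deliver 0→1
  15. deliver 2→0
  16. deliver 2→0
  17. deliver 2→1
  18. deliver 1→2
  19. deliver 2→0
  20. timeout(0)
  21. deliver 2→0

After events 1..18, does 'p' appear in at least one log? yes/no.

yes

e1 propose(0,'p'): 0[coor,t=1,-]
e2 deliver 0→2: 2[part,t=1,-]
e3 deliver 2→0: ·
e4 deliver 0→1: 1[part,t=1,-]
e5 deliver 1→0: 0[coor,t=1,p]
e6 deliver 0→2: 2[part,t=1,p]
e7 timeout(0): 0[coor,t=2,p]
e8 deliver 0→1: 1[part,t=1,p]
e9 deliver 1→0: ·
e10 deliver 0→2: 2[part,t=2,p]
e11 deliver 2→0: ·
e12 crash(1): 1[✗part,t=1,p]
e13 recover(1): 1[part,t=1,p]
e14 deliver 0→1: 1[part,t=2,p]
e15 deliver 2→0: ·
e16 deliver 2→0: ·
e17 deliver 2→1: ·
e18 deliver 1→2: ·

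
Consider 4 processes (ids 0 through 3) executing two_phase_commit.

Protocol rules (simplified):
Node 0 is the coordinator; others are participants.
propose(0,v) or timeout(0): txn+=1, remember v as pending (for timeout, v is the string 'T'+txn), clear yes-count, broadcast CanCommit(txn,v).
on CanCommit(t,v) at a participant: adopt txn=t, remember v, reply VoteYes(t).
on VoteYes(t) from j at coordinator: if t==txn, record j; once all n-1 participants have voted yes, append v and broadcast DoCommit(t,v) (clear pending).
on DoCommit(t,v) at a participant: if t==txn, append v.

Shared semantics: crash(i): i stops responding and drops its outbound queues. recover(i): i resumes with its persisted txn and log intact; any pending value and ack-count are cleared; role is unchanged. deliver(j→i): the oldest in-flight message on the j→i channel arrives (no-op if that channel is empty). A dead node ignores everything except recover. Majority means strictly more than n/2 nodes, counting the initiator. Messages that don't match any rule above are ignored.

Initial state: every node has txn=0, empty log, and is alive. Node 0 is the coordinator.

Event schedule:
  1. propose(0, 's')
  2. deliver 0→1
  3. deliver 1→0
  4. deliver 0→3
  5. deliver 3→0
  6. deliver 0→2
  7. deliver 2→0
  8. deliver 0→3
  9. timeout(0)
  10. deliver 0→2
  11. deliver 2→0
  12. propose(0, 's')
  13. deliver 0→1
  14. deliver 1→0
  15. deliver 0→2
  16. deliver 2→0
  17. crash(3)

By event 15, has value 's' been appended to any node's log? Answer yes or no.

yes

1. propose(0,'s'):  <0:coor t1 ->
2. deliver 0→1:  <1:part t1 ->
3. deliver 1→0:  nop
4. deliver 0→3:  <3:part t1 ->
5. deliver 3→0:  nop
6. deliver 0→2:  <2:part t1 ->
7. deliver 2→0:  <0:coor t1 s>
8. deliver 0→3:  <3:part t1 s>
9. timeout(0):  <0:coor t2 s>
10. deliver 0→2:  <2:part t1 s>
11. deliver 2→0:  nop
12. propose(0,'s'):  <0:coor t3 s>
13. deliver 0→1:  <1:part t1 s>
14. deliver 1→0:  nop
15. deliver 0→2:  <2:part t2 s>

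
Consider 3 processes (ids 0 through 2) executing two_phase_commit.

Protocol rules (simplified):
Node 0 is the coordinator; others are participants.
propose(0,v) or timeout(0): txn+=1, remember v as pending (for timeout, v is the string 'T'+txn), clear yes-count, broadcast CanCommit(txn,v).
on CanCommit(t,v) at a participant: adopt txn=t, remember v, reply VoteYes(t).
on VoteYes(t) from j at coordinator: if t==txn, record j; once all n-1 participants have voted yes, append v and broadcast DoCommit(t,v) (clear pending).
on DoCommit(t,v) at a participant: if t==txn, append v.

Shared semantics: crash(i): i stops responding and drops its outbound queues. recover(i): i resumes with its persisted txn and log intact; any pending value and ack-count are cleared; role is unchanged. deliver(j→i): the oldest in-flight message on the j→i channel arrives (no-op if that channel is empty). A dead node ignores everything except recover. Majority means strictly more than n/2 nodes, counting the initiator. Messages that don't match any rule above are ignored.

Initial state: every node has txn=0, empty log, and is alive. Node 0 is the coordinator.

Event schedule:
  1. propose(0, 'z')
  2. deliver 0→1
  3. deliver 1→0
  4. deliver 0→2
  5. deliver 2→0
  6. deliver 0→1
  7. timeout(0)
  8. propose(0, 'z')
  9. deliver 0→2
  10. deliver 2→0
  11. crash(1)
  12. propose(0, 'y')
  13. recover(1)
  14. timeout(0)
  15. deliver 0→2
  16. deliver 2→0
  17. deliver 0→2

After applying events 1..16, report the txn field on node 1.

1

[1] propose(0,'z') → N0(coor t1 [-])
[2] deliver 0→1 → N1(part t1 [-])
[3] deliver 1→0 → ∅
[4] deliver 0→2 → N2(part t1 [-])
[5] deliver 2→0 → N0(coor t1 [z])
[6] deliver 0→1 → N1(part t1 [z])
[7] timeout(0) → N0(coor t2 [z])
[8] propose(0,'z') → N0(coor t3 [z])
[9] deliver 0→2 → N2(part t1 [z])
[10] deliver 2→0 → ∅
[11] crash(1) → N1(✗part t1 [z])
[12] propose(0,'y') → N0(coor t4 [z])
[13] recover(1) → N1(part t1 [z])
[14] timeout(0) → N0(coor t5 [z])
[15] deliver 0→2 → N2(part t2 [z])
[16] deliver 2→0 → ∅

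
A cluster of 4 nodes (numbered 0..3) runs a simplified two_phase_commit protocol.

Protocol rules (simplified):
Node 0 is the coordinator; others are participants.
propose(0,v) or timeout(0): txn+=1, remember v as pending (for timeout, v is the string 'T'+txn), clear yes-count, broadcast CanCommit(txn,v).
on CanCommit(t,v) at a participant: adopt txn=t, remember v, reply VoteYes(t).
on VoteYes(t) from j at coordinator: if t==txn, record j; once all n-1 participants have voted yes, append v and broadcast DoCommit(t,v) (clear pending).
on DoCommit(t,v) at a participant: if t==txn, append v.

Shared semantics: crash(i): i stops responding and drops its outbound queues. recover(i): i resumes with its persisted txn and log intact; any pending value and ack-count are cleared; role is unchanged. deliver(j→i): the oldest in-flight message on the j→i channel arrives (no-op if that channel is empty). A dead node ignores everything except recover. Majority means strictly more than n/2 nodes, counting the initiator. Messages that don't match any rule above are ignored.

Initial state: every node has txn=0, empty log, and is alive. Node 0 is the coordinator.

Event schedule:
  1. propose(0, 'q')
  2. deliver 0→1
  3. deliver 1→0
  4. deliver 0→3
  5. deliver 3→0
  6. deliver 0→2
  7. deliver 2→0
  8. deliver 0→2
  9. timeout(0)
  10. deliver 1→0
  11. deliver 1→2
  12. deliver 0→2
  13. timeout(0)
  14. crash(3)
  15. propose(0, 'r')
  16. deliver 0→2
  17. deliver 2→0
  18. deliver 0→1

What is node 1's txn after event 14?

1. propose(0,'q'):  <0:coor t1 ->
2. deliver 0→1:  <1:part t1 ->
3. deliver 1→0:  nop
4. deliver 0→3:  <3:part t1 ->
5. deliver 3→0:  nop
6. deliver 0→2:  <2:part t1 ->
7. deliver 2→0:  <0:coor t1 q>
8. deliver 0→2:  <2:part t1 q>
9. timeout(0):  <0:coor t2 q>
10. deliver 1→0:  nop
11. deliver 1→2:  nop
12. deliver 0→2:  <2:part t2 q>
13. timeout(0):  <0:coor t3 q>
14. crash(3):  <3:✗part t1 ->

1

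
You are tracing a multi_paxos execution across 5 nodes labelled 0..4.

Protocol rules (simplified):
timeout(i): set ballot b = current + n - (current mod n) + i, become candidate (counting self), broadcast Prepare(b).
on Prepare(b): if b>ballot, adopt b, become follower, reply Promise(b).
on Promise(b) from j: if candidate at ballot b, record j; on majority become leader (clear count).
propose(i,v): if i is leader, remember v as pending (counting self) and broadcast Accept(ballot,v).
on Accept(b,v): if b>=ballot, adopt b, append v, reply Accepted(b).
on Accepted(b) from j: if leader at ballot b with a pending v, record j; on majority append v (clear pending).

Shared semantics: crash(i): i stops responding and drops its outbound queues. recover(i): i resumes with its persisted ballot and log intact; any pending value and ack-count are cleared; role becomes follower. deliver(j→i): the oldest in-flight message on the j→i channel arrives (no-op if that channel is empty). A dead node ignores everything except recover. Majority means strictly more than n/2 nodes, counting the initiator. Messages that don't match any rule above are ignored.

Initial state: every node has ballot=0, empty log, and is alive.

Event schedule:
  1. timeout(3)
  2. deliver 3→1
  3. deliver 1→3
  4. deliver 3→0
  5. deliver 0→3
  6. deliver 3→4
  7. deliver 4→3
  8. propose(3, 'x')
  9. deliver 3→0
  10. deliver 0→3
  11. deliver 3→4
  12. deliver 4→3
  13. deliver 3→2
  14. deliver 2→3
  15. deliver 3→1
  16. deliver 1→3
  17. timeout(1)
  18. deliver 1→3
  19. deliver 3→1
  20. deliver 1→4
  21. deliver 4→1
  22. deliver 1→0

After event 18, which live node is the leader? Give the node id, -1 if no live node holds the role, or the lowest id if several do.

-1

step 1 timeout(3): 3={cand,b=8,log=-}
step 2 deliver 3→1: 1={foll,b=8,log=-}
step 3 deliver 1→3: —
step 4 deliver 3→0: 0={foll,b=8,log=-}
step 5 deliver 0→3: 3={lead,b=8,log=-}
step 6 deliver 3→4: 4={foll,b=8,log=-}
step 7 deliver 4→3: —
step 8 propose(3,'x'): —
step 9 deliver 3→0: 0={foll,b=8,log=x}
step 10 deliver 0→3: —
step 11 deliver 3→4: 4={foll,b=8,log=x}
step 12 deliver 4→3: 3={lead,b=8,log=x}
step 13 deliver 3→2: 2={foll,b=8,log=-}
step 14 deliver 2→3: —
step 15 deliver 3→1: 1={foll,b=8,log=x}
step 16 deliver 1→3: —
step 17 timeout(1): 1={cand,b=11,log=x}
step 18 deliver 1→3: 3={foll,b=11,log=x}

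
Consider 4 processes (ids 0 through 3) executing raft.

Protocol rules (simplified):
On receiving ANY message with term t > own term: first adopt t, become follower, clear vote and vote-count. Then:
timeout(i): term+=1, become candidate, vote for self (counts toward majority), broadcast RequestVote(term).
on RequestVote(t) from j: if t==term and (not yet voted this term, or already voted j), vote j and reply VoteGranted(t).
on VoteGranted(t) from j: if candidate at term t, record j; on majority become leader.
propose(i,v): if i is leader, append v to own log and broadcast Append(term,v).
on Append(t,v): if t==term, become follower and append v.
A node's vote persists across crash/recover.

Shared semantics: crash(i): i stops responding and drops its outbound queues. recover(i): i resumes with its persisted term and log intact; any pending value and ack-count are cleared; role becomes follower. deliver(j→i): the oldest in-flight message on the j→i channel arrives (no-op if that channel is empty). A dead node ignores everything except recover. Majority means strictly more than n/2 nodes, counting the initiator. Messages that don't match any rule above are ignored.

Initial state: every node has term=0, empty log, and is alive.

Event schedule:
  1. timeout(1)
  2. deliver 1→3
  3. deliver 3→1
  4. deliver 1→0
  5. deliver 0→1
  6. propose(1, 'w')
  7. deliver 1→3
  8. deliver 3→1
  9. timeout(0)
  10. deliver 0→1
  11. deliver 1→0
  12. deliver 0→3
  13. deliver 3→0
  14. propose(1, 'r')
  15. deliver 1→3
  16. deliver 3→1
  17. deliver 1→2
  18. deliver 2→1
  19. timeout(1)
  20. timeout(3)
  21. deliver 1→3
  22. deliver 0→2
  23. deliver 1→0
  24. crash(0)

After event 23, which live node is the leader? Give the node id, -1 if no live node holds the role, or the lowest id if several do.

step 1 timeout(1): 1={cand,t=1,log=-}
step 2 deliver 1→3: 3={foll,t=1,log=-}
step 3 deliver 3→1: —
step 4 deliver 1→0: 0={foll,t=1,log=-}
step 5 deliver 0→1: 1={lead,t=1,log=-}
step 6 propose(1,'w'): 1={lead,t=1,log=w}
step 7 deliver 1→3: 3={foll,t=1,log=w}
step 8 deliver 3→1: —
step 9 timeout(0): 0={cand,t=2,log=-}
step 10 deliver 0→1: 1={foll,t=2,log=w}
step 11 deliver 1→0: —
step 12 deliver 0→3: 3={foll,t=2,log=w}
step 13 deliver 3→0: —
step 14 propose(1,'r'): —
step 15 deliver 1→3: —
step 16 deliver 3→1: —
step 17 deliver 1→2: 2={foll,t=1,log=-}
step 18 deliver 2→1: —
step 19 timeout(1): 1={cand,t=3,log=w}
step 20 timeout(3): 3={cand,t=3,log=w}
step 21 deliver 1→3: —
step 22 deliver 0→2: 2={foll,t=2,log=-}
step 23 deliver 1→0: 0={lead,t=2,log=-}

0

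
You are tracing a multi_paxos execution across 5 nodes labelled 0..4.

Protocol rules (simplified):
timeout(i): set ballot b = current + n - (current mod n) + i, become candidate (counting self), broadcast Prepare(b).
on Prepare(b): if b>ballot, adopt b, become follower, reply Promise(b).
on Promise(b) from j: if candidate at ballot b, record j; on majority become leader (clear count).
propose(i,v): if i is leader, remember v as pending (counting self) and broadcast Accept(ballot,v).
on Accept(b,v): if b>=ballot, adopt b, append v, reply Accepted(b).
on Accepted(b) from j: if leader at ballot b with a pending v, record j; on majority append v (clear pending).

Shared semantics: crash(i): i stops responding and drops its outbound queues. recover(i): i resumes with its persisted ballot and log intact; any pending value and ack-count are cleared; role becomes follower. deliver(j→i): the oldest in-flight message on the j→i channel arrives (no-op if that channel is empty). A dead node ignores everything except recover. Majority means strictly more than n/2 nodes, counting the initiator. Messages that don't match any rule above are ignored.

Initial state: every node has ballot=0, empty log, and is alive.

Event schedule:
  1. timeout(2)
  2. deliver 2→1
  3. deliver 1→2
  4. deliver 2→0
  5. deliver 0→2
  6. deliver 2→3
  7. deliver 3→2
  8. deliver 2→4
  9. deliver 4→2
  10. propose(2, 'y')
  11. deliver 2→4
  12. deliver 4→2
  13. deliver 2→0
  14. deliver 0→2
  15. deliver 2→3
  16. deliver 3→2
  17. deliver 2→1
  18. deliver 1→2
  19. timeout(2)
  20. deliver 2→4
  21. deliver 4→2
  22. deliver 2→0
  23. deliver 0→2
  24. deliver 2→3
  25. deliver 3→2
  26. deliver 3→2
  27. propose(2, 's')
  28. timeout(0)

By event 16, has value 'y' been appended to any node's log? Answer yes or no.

e1 timeout(2): 2[cand,b=7,-]
e2 deliver 2→1: 1[foll,b=7,-]
e3 deliver 1→2: ·
e4 deliver 2→0: 0[foll,b=7,-]
e5 deliver 0→2: 2[lead,b=7,-]
e6 deliver 2→3: 3[foll,b=7,-]
e7 deliver 3→2: ·
e8 deliver 2→4: 4[foll,b=7,-]
e9 deliver 4→2: ·
e10 propose(2,'y'): ·
e11 deliver 2→4: 4[foll,b=7,y]
e12 deliver 4→2: ·
e13 deliver 2→0: 0[foll,b=7,y]
e14 deliver 0→2: 2[lead,b=7,y]
e15 deliver 2→3: 3[foll,b=7,y]
e16 deliver 3→2: ·

yes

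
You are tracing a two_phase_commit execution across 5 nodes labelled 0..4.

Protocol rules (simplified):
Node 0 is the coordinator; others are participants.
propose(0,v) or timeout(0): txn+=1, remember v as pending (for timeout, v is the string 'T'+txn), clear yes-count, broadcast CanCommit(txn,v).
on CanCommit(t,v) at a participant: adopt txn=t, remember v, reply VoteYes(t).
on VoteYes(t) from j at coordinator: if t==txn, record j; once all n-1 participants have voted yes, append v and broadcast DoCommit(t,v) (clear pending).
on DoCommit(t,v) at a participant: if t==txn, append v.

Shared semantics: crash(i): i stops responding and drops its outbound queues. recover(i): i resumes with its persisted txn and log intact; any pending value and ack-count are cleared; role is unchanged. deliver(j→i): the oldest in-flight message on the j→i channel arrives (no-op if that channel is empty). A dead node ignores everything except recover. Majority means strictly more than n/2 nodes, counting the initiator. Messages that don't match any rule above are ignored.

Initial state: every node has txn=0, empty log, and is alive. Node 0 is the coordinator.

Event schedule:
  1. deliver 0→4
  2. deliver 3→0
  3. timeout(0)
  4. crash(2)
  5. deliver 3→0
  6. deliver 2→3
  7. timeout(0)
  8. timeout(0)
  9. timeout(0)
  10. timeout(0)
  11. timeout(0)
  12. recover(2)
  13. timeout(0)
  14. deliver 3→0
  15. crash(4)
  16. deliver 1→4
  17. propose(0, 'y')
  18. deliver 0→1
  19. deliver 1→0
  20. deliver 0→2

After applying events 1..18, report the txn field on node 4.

0

after 1 — deliver 0→4: ·
after 2 — deliver 3→0: ·
after 3 — timeout(0): n0:coor/t1/[-]
after 4 — crash(2): n2:✗part/t0/[-]
after 5 — deliver 3→0: ·
after 6 — deliver 2→3: ·
after 7 — timeout(0): n0:coor/t2/[-]
after 8 — timeout(0): n0:coor/t3/[-]
after 9 — timeout(0): n0:coor/t4/[-]
after 10 — timeout(0): n0:coor/t5/[-]
after 11 — timeout(0): n0:coor/t6/[-]
after 12 — recover(2): n2:part/t0/[-]
after 13 — timeout(0): n0:coor/t7/[-]
after 14 — deliver 3→0: ·
after 15 — crash(4): n4:✗part/t0/[-]
after 16 — deliver 1→4: ·
after 17 — propose(0,'y'): n0:coor/t8/[-]
after 18 — deliver 0→1: n1:part/t1/[-]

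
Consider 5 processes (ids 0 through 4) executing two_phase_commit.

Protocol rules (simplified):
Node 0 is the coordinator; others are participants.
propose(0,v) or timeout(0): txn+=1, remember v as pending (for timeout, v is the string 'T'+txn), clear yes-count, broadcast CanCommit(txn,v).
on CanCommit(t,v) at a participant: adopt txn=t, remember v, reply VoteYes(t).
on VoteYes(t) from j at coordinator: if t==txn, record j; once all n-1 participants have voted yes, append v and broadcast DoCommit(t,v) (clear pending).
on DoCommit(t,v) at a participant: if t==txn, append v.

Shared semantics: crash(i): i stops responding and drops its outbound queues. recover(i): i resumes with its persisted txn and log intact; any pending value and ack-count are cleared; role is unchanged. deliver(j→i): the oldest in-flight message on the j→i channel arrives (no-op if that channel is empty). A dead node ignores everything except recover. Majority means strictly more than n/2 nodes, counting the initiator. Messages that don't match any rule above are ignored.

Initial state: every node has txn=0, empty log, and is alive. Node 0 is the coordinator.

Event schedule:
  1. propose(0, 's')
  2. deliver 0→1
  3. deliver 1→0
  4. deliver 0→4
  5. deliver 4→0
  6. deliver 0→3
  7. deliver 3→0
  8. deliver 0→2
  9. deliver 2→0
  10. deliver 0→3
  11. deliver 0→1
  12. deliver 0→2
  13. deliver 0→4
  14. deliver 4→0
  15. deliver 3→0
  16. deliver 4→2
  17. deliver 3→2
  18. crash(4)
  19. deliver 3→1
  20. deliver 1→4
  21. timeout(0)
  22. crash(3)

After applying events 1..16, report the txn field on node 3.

1

1. propose(0,'s'):  <0:coor t1 ->
2. deliver 0→1:  <1:part t1 ->
3. deliver 1→0:  nop
4. deliver 0→4:  <4:part t1 ->
5. deliver 4→0:  nop
6. deliver 0→3:  <3:part t1 ->
7. deliver 3→0:  nop
8. deliver 0→2:  <2:part t1 ->
9. deliver 2→0:  <0:coor t1 s>
10. deliver 0→3:  <3:part t1 s>
11. deliver 0→1:  <1:part t1 s>
12. deliver 0→2:  <2:part t1 s>
13. deliver 0→4:  <4:part t1 s>
14. deliver 4→0:  nop
15. deliver 3→0:  nop
16. deliver 4→2:  nop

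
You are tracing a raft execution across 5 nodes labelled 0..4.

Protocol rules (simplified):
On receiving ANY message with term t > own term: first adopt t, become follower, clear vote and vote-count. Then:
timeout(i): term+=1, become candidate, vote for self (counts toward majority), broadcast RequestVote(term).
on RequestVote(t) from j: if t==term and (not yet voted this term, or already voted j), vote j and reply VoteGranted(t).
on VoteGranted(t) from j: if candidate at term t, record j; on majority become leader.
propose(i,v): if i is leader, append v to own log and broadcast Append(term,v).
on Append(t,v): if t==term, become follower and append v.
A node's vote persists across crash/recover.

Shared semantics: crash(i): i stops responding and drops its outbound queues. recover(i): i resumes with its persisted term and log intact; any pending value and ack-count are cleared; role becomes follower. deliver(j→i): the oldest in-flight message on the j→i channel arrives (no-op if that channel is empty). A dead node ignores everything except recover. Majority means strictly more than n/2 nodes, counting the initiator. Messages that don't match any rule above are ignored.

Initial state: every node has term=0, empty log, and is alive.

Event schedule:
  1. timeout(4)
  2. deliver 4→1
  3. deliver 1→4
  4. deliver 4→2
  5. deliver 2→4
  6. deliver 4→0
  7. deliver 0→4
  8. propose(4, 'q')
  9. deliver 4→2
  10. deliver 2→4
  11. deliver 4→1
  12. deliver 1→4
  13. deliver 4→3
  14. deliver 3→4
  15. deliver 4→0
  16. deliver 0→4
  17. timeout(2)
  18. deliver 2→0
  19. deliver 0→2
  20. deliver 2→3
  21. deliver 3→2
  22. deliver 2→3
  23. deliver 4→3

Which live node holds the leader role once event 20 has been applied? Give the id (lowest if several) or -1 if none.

e1 timeout(4): 4[cand,t=1,-]
e2 deliver 4→1: 1[foll,t=1,-]
e3 deliver 1→4: ·
e4 deliver 4→2: 2[foll,t=1,-]
e5 deliver 2→4: 4[lead,t=1,-]
e6 deliver 4→0: 0[foll,t=1,-]
e7 deliver 0→4: ·
e8 propose(4,'q'): 4[lead,t=1,q]
e9 deliver 4→2: 2[foll,t=1,q]
e10 deliver 2→4: ·
e11 deliver 4→1: 1[foll,t=1,q]
e12 deliver 1→4: ·
e13 deliver 4→3: 3[foll,t=1,-]
e14 deliver 3→4: ·
e15 deliver 4→0: 0[foll,t=1,q]
e16 deliver 0→4: ·
e17 timeout(2): 2[cand,t=2,q]
e18 deliver 2→0: 0[foll,t=2,q]
e19 deliver 0→2: ·
e20 deliver 2→3: 3[foll,t=2,-]

4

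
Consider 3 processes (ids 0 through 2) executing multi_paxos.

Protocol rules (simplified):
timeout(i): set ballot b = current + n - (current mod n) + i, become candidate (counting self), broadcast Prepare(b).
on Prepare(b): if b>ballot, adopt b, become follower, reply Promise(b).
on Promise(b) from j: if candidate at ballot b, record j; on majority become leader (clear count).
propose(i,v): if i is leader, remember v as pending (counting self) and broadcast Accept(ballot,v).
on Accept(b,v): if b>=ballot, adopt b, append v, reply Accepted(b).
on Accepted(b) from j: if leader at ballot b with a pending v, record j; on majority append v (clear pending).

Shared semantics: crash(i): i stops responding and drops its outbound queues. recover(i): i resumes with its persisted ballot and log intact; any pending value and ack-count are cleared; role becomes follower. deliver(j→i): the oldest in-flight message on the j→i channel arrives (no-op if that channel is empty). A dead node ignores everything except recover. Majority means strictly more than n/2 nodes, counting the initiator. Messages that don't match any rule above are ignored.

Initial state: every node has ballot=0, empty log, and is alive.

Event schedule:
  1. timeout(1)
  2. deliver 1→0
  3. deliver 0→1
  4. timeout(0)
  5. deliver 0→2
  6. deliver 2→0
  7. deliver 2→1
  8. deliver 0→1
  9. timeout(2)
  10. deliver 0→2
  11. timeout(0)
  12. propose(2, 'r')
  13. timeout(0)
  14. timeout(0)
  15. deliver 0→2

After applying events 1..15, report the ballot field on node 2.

11

1. timeout(1):  <1:cand b4 ->
2. deliver 1→0:  <0:foll b4 ->
3. deliver 0→1:  <1:lead b4 ->
4. timeout(0):  <0:cand b6 ->
5. deliver 0→2:  <2:foll b6 ->
6. deliver 2→0:  <0:lead b6 ->
7. deliver 2→1:  nop
8. deliver 0→1:  <1:foll b6 ->
9. timeout(2):  <2:cand b11 ->
10. deliver 0→2:  nop
11. timeout(0):  <0:cand b9 ->
12. propose(2,'r'):  nop
13. timeout(0):  <0:cand b12 ->
14. timeout(0):  <0:cand b15 ->
15. deliver 0→2:  nop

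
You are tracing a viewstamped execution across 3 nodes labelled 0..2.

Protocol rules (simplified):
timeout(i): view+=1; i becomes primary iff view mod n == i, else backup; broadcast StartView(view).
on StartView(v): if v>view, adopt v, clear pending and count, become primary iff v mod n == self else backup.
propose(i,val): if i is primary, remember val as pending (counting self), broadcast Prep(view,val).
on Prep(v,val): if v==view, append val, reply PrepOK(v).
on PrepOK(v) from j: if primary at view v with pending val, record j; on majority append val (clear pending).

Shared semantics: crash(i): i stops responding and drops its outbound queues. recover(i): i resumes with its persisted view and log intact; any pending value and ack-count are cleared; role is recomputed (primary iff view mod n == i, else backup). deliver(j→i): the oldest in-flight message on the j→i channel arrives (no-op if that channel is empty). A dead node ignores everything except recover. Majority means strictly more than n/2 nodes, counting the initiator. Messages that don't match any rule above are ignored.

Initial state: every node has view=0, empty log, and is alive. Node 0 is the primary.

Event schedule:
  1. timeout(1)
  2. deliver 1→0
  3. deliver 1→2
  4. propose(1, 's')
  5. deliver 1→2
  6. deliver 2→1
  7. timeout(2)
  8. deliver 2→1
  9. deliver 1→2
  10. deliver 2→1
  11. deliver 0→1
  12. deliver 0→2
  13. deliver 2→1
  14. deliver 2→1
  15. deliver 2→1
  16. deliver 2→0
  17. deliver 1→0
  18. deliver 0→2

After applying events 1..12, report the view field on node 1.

1. timeout(1):  <1:prim v1 ->
2. deliver 1→0:  <0:back v1 ->
3. deliver 1→2:  <2:back v1 ->
4. propose(1,'s'):  nop
5. deliver 1→2:  <2:back v1 s>
6. deliver 2→1:  <1:prim v1 s>
7. timeout(2):  <2:prim v2 s>
8. deliver 2→1:  <1:back v2 s>
9. deliver 1→2:  nop
10. deliver 2→1:  nop
11. deliver 0→1:  nop
12. deliver 0→2:  nop

2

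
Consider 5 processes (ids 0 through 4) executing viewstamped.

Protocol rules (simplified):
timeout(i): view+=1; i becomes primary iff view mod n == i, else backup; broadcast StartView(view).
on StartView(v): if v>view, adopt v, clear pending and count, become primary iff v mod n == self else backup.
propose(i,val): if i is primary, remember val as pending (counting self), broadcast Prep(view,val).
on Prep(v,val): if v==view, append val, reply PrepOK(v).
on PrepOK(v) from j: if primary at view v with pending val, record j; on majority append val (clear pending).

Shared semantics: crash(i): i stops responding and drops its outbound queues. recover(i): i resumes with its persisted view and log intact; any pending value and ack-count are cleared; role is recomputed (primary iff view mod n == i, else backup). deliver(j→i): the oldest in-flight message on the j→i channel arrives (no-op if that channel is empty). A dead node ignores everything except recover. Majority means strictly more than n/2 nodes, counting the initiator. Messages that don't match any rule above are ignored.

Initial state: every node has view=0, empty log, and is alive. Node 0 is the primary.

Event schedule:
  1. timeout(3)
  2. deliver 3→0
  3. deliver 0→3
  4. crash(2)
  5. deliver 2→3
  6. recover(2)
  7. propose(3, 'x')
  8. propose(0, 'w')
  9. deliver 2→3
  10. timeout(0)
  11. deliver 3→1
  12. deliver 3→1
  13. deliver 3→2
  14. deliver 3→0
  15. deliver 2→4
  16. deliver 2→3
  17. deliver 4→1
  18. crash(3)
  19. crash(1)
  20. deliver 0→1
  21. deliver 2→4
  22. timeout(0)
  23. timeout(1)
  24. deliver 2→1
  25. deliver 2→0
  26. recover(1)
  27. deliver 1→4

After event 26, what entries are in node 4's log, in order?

1. timeout(3):  <3:back v1 ->
2. deliver 3→0:  <0:back v1 ->
3. deliver 0→3:  nop
4. crash(2):  <2:✗back v0 ->
5. deliver 2→3:  nop
6. recover(2):  <2:back v0 ->
7. propose(3,'x'):  nop
8. propose(0,'w'):  nop
9. deliver 2→3:  nop
10. timeout(0):  <0:back v2 ->
11. deliver 3→1:  <1:prim v1 ->
12. deliver 3→1:  nop
13. deliver 3→2:  <2:back v1 ->
14. deliver 3→0:  nop
15. deliver 2→4:  nop
16. deliver 2→3:  nop
17. deliver 4→1:  nop
18. crash(3):  <3:✗back v1 ->
19. crash(1):  <1:✗prim v1 ->
20. deliver 0→1:  nop
21. deliver 2→4:  nop
22. timeout(0):  <0:back v3 ->
23. timeout(1):  nop
24. deliver 2→1:  nop
25. deliver 2→0:  nop
26. recover(1):  <1:prim v1 ->

empty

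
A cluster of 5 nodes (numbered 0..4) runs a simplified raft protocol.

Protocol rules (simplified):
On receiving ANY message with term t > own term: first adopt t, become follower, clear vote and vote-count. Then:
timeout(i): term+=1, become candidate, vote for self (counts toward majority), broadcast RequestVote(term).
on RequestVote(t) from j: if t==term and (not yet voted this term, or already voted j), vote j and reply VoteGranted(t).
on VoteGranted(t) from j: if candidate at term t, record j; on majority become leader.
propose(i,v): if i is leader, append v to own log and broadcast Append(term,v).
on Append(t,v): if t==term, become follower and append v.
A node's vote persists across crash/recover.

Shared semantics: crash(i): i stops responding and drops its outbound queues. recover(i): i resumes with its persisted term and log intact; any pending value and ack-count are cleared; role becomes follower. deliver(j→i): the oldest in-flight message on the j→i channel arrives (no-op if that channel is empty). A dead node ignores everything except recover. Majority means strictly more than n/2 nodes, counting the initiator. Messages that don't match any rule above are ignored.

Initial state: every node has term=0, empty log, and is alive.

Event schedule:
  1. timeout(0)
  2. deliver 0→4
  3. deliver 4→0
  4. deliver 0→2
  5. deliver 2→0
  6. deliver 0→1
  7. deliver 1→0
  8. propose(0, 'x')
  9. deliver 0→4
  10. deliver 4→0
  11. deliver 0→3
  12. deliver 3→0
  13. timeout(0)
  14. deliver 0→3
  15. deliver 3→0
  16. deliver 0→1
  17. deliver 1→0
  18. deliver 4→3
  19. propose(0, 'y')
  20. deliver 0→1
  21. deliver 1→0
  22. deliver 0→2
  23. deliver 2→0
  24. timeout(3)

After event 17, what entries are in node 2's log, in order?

empty

step 1 timeout(0): 0={cand,t=1,log=-}
step 2 deliver 0→4: 4={foll,t=1,log=-}
step 3 deliver 4→0: —
step 4 deliver 0→2: 2={foll,t=1,log=-}
step 5 deliver 2→0: 0={lead,t=1,log=-}
step 6 deliver 0→1: 1={foll,t=1,log=-}
step 7 deliver 1→0: —
step 8 propose(0,'x'): 0={lead,t=1,log=x}
step 9 deliver 0→4: 4={foll,t=1,log=x}
step 10 deliver 4→0: —
step 11 deliver 0→3: 3={foll,t=1,log=-}
step 12 deliver 3→0: —
step 13 timeout(0): 0={cand,t=2,log=x}
step 14 deliver 0→3: 3={foll,t=1,log=x}
step 15 deliver 3→0: —
step 16 deliver 0→1: 1={foll,t=1,log=x}
step 17 deliver 1→0: —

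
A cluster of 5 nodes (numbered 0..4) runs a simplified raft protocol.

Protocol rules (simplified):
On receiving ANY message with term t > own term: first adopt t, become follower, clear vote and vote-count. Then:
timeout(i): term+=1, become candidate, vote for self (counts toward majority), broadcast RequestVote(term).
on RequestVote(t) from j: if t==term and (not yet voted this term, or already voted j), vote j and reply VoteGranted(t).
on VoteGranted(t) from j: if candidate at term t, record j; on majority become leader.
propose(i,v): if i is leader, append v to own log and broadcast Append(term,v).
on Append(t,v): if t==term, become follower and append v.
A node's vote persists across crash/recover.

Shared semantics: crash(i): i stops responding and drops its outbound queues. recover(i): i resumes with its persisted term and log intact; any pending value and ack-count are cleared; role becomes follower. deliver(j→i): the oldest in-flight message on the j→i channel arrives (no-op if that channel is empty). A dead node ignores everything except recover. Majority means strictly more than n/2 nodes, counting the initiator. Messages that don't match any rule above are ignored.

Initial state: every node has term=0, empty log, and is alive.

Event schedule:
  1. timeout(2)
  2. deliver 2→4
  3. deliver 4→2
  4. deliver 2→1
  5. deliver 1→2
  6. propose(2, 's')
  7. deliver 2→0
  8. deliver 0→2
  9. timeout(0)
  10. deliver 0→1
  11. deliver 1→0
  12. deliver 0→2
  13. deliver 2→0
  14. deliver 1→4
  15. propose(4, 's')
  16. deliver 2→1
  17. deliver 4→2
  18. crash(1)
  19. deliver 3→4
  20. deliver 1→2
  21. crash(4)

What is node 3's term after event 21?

after 1 — timeout(2): n2:cand/t1/[-]
after 2 — deliver 2→4: n4:foll/t1/[-]
after 3 — deliver 4→2: ·
after 4 — deliver 2→1: n1:foll/t1/[-]
after 5 — deliver 1→2: n2:lead/t1/[-]
after 6 — propose(2,'s'): n2:lead/t1/[s]
after 7 — deliver 2→0: n0:foll/t1/[-]
after 8 — deliver 0→2: ·
after 9 — timeout(0): n0:cand/t2/[-]
after 10 — deliver 0→1: n1:foll/t2/[-]
after 11 — deliver 1→0: ·
after 12 — deliver 0→2: n2:foll/t2/[s]
after 13 — deliver 2→0: ·
after 14 — deliver 1→4: ·
after 15 — propose(4,'s'): ·
after 16 — deliver 2→1: ·
after 17 — deliver 4→2: ·
after 18 — crash(1): n1:✗foll/t2/[-]
after 19 — deliver 3→4: ·
after 20 — deliver 1→2: ·
after 21 — crash(4): n4:✗foll/t1/[-]

0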